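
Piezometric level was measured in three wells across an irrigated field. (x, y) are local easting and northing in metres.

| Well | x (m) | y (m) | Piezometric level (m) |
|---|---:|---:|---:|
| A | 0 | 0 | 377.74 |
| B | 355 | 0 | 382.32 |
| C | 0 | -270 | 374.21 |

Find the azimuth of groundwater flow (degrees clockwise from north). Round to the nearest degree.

225°

∂h/∂x = (382.32 − 377.74) / (355 − 0) = +0.01290
∂h/∂y = (374.21 − 377.74) / (-270 − 0) = +0.01307
Flow direction (−∇h) has components (-0.01290 E, -0.01307 N).
Azimuth = atan2(E, N) = atan2(-0.01290, -0.01307) = 224.6° ≈ 225°.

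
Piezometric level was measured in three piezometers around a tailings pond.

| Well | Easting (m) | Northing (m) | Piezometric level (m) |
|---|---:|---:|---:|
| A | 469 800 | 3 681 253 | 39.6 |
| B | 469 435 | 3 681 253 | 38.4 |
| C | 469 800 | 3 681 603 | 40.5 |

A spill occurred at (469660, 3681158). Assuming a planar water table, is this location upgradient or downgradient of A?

downgradient

∂h/∂x = (38.4 − 39.6) / (469435 − 469800) = +0.003288
∂h/∂y = (40.5 − 39.6) / (3681603 − 3681253) = +0.002571
Head at (469660, 3681158) = 39.6 + (+0.003288)·(-140) + (+0.002571)·(-95) = 38.90 m.
That is lower than the 39.6 m at A, so the point is downgradient.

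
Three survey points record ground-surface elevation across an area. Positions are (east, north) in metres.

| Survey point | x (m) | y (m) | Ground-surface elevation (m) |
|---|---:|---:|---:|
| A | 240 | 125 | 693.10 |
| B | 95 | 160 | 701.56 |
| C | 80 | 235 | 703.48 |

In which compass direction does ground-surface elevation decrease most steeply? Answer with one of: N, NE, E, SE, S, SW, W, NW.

E

Three-point gradient (reference A): Δ to B = (-145, 35, +8.46), Δ to C = (-160, 110, +10.38).
∂z/∂x = -0.05481, ∂z/∂y = +0.01464 (det = -10350).
Steepest decrease is along −∇f = (+0.05481 E, -0.01464 N) → east.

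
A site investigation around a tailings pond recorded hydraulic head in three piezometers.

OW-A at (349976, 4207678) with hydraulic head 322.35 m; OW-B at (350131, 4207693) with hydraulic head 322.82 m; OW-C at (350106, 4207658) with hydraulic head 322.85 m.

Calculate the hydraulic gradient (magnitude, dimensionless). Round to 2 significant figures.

0.0047

Differences from OW-A: to OW-B (Δx, Δy, Δh) = (155, 15, +0.47); to OW-C = (130, -20, +0.50).
Solve a·Δx + b·Δy = Δh: det = 155·(-20) − 130·15 = -5050.
∂h/∂x = [(+0.47)·(-20) − (+0.50)·15] / -5050 = +0.003347
∂h/∂y = [155·(+0.50) − 130·(+0.47)] / -5050 = -0.003248
|∇h| = √(0.003347² + -0.003248²) = 0.004664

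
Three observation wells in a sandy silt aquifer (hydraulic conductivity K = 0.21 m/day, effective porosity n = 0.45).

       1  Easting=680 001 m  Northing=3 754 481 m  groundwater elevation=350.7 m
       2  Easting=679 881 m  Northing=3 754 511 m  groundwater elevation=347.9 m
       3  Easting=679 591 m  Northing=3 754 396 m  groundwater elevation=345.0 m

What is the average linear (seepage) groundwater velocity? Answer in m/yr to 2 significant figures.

Taking 1 as reference: 2−1 = (-120, 30, -2.8); 3−1 = (-410, -85, -5.7).
Determinant of the coordinate differences = (-120)·(-85) − (-410)·30 = 22500.
∂h/∂x = [(-2.8)·(-85) − (-5.7)·30] / 22500 = +0.01818
∂h/∂y = [(-120)·(-5.7) − (-410)·(-2.8)] / 22500 = -0.02062
|∇h| = √(0.01818² + -0.02062²) = 0.02749
Seepage velocity v = K·i/n = 0.21 × 0.02749 / 0.45 = 0.01283 m/day = 4.686 m/yr.

4.7 m/yr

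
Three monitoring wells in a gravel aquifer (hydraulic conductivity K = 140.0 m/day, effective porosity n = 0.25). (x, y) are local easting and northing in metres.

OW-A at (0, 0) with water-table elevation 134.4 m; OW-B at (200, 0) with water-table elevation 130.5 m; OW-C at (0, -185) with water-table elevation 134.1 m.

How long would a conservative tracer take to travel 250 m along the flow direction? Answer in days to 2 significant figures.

23 days

∂h/∂x = (130.5 − 134.4) / (200 − 0) = -0.01950
∂h/∂y = (134.1 − 134.4) / (-185 − 0) = +0.001622
|∇h| = √(-0.01950² + 0.001622²) = 0.01957
Seepage velocity v = K·i/n = 140.0 × 0.01957 / 0.25 = 10.96 m/day.
t = 250 / 10.96 = 22.81 days.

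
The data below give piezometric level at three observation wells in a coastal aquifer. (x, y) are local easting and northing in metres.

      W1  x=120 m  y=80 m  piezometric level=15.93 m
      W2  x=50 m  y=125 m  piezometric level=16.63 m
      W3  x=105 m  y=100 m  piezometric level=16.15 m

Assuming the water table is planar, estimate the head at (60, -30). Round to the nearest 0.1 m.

With h = a·x + b·y + c and W1 as origin, the differences give:
  (-70)·a + 45·b = +0.70
  (-15)·a + 20·b = +0.22
Eliminate b (×20 and ×45, subtract): -725·a = 4.100 → a = ∂h/∂x = -0.005655
Back-substitute: b = ∂h/∂y = +0.006759.
h(60, -30) = 15.93 + (-0.005655)·(-60) + (+0.006759)·(-110) = 15.93 +0.339 -0.743 = 15.526 m.

15.5 m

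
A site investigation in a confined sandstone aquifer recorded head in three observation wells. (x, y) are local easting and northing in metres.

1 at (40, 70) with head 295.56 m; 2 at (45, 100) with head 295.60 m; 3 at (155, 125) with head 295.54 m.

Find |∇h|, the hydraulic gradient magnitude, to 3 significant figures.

0.00172

With h = a·x + b·y + c and 1 as origin, the differences give:
  5·a + 30·b = +0.04
  115·a + 55·b = -0.02
Eliminate b (×55 and ×30, subtract): -3175·a = 2.800 → a = ∂h/∂x = -0.0008819
Back-substitute: b = ∂h/∂y = +0.001480.
|∇h| = √(-0.0008819² + 0.001480²) = 0.001723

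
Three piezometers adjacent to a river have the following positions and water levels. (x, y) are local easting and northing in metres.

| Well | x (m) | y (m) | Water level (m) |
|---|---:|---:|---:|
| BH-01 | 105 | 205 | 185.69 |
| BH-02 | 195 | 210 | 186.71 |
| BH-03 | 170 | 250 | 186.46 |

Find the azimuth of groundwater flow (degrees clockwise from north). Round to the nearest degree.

266°

Taking BH-01 as reference: BH-02−BH-01 = (90, 5, +1.02); BH-03−BH-01 = (65, 45, +0.77).
Determinant of the coordinate differences = 90·45 − 65·5 = 3725.
∂h/∂x = [(+1.02)·45 − (+0.77)·5] / 3725 = +0.01129
∂h/∂y = [90·(+0.77) − 65·(+1.02)] / 3725 = +0.0008054
Flow direction (−∇h) has components (-0.01129 E, -0.0008054 N).
Azimuth = atan2(E, N) = atan2(-0.01129, -0.0008054) = 265.9° ≈ 266°.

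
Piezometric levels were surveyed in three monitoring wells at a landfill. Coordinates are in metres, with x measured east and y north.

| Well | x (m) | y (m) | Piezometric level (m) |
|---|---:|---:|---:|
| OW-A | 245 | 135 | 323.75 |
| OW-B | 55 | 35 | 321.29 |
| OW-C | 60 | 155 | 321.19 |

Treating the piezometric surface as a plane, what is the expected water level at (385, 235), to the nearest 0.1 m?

Differences from OW-A: to OW-B (Δx, Δy, Δh) = (-190, -100, -2.46); to OW-C = (-185, 20, -2.56).
Determinant of the coordinate differences = (-190)·20 − (-185)·(-100) = -22300.
∂h/∂x = [(-2.46)·20 − (-2.56)·(-100)] / -22300 = +0.01369
∂h/∂y = [(-190)·(-2.56) − (-185)·(-2.46)] / -22300 = -0.001404
h(385, 235) = 323.75 + (+0.01369)·(140) + (-0.001404)·(100) = 323.75 +1.916 -0.140 = 325.526 m.

325.5 m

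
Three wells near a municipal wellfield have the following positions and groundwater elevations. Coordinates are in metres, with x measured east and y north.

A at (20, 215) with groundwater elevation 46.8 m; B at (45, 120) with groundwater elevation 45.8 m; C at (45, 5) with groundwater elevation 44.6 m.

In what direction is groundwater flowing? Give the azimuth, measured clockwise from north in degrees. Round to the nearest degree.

Taking A as reference: B−A = (25, -95, -1.0); C−A = (25, -210, -2.2).
Determinant of the coordinate differences = 25·(-210) − 25·(-95) = -2875.
∂h/∂x = [(-1.0)·(-210) − (-2.2)·(-95)] / -2875 = -0.0003478
∂h/∂y = [25·(-2.2) − 25·(-1.0)] / -2875 = +0.01043
Flow direction (−∇h) has components (+0.0003478 E, -0.01043 N).
Azimuth = atan2(E, N) = atan2(+0.0003478, -0.01043) = 178.1° ≈ 178°.

178°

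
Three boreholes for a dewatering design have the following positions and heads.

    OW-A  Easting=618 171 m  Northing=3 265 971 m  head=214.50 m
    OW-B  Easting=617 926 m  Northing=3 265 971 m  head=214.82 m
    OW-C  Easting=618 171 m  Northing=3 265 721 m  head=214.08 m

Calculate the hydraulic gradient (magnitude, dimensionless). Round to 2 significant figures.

∂h/∂x = (214.82 − 214.50) / (617926 − 618171) = -0.001306
∂h/∂y = (214.08 − 214.50) / (3265721 − 3265971) = +0.001680
|∇h| = √(-0.001306² + 0.001680²) = 0.002128

0.0021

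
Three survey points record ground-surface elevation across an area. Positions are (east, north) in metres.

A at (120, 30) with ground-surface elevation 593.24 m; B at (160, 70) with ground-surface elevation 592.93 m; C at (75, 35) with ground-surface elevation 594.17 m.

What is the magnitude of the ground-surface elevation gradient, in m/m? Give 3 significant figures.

0.0226 m/m

Taking A as reference: B−A = (40, 40, -0.31); C−A = (-45, 5, +0.93).
Solve a·Δx + b·Δy = Δz: det = 40·5 − (-45)·40 = 2000.
∂z/∂x = [(-0.31)·5 − (+0.93)·40] / 2000 = -0.01937
∂z/∂y = [40·(+0.93) − (-45)·(-0.31)] / 2000 = +0.01162
|∇f| = √(-0.01937² + 0.01162²) = 0.02259 m/m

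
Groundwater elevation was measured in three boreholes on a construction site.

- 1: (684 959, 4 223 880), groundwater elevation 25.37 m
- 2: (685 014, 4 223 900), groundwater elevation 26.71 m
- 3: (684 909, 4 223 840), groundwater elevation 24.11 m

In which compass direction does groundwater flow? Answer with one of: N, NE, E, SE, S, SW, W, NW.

W

Taking 1 as reference: 2−1 = (55, 20, +1.34); 3−1 = (-50, -40, -1.26).
Solve a·Δx + b·Δy = Δh: det = 55·(-40) − (-50)·20 = -1200.
∂h/∂x = [(+1.34)·(-40) − (-1.26)·20] / -1200 = +0.02367
∂h/∂y = [55·(-1.26) − (-50)·(+1.34)] / -1200 = +0.001917
Flow = −∇h = (-0.02367 east, -0.001917 north), which points west.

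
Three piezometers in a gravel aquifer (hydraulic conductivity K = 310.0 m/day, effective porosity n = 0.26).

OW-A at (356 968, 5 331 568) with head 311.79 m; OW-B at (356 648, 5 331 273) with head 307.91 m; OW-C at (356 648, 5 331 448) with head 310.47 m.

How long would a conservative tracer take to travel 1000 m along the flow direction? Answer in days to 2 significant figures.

Differences from OW-A: to OW-B (Δx, Δy, Δh) = (-320, -295, -3.88); to OW-C = (-320, -120, -1.32).
Determinant of the coordinate differences = (-320)·(-120) − (-320)·(-295) = -56000.
∂h/∂x = [(-3.88)·(-120) − (-1.32)·(-295)] / -56000 = -0.001361
∂h/∂y = [(-320)·(-1.32) − (-320)·(-3.88)] / -56000 = +0.01463
|∇h| = √(-0.001361² + 0.01463²) = 0.01469
Seepage velocity v = K·i/n = 310.0 × 0.01469 / 0.26 = 17.51 m/day.
t = 1000 / 17.51 = 57.11 days.

57 days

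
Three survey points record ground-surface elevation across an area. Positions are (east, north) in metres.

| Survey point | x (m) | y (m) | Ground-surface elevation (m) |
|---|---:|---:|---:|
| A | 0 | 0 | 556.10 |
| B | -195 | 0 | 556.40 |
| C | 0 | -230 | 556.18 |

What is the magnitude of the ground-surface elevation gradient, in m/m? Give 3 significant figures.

∂z/∂x = (556.40 − 556.10) / (-195 − 0) = -0.001538
∂z/∂y = (556.18 − 556.10) / (-230 − 0) = -0.0003478
|∇f| = √(-0.001538² + -0.0003478²) = 0.001577 m/m

0.00158 m/m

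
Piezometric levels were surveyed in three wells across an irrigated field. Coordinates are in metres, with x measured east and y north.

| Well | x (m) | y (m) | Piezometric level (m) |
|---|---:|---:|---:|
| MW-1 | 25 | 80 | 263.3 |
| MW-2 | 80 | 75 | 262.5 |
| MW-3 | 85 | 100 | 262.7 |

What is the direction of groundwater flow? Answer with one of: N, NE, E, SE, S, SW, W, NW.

With h = a·x + b·y + c and MW-1 as origin, the differences give:
  55·a + (-5)·b = -0.8
  60·a + 20·b = -0.6
Eliminate b (×20 and ×(-5), subtract): 1400·a = -19.00 → a = ∂h/∂x = -0.01357
Back-substitute: b = ∂h/∂y = +0.01071.
Flow = −∇h = (+0.01357 east, -0.01071 north), which points southeast.

SE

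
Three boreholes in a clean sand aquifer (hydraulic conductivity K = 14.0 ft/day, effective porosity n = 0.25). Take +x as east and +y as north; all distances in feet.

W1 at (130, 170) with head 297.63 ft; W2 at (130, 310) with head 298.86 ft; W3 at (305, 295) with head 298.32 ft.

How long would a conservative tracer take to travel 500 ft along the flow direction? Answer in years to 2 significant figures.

2.7 years

With h = a·x + b·y + c and W1 as origin, the differences give:
  0·a + 140·b = +1.23
  175·a + 125·b = +0.69
Eliminate b (×125 and ×140, subtract): -24500·a = 57.150 → a = ∂h/∂x = -0.002333
Back-substitute: b = ∂h/∂y = +0.008786.
|∇h| = √(-0.002333² + 0.008786²) = 0.00909
Seepage velocity v = K·i/n = 14.0 × 0.00909 / 0.25 = 0.509 ft/day.
t = 500 / 0.509 = 982.3 days = 2.69 years.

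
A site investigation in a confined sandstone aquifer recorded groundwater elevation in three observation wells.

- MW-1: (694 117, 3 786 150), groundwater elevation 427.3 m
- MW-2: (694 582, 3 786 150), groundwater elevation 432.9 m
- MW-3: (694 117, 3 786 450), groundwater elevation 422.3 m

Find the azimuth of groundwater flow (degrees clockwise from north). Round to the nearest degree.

324°

∂h/∂x = (432.9 − 427.3) / (694582 − 694117) = +0.01204
∂h/∂y = (422.3 − 427.3) / (3786450 − 3786150) = -0.01667
Flow direction (−∇h) has components (-0.01204 E, +0.01667 N).
Azimuth = atan2(E, N) = atan2(-0.01204, +0.01667) = 324.1° ≈ 324°.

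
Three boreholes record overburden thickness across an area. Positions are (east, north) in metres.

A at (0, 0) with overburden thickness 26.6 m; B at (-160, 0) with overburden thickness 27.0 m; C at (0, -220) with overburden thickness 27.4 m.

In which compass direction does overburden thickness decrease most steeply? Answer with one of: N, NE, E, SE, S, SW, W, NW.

NE

∂d/∂x = (27.0 − 26.6) / (-160 − 0) = -0.002500
∂d/∂y = (27.4 − 26.6) / (-220 − 0) = -0.003636
Steepest decrease is along −∇f = (+0.002500 E, +0.003636 N) → northeast.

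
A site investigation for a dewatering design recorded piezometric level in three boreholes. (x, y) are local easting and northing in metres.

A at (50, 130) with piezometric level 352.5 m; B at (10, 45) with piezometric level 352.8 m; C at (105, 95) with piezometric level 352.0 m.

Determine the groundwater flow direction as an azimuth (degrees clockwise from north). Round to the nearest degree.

Taking A as reference: B−A = (-40, -85, +0.3); C−A = (55, -35, -0.5).
Solve a·Δx + b·Δy = Δh: det = (-40)·(-35) − 55·(-85) = 6075.
∂h/∂x = [(+0.3)·(-35) − (-0.5)·(-85)] / 6075 = -0.008724
∂h/∂y = [(-40)·(-0.5) − 55·(+0.3)] / 6075 = +0.0005761
Flow direction (−∇h) has components (+0.008724 E, -0.0005761 N).
Azimuth = atan2(E, N) = atan2(+0.008724, -0.0005761) = 93.8° ≈ 094°.

094°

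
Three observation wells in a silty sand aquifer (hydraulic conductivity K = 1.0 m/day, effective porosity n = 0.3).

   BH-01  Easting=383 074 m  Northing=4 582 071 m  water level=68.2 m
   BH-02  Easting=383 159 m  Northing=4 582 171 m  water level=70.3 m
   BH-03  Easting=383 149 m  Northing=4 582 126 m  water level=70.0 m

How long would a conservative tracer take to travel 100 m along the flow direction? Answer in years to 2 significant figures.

3.6 years

Taking BH-01 as reference: BH-02−BH-01 = (85, 100, +2.1); BH-03−BH-01 = (75, 55, +1.8).
Solve a·Δx + b·Δy = Δh: det = 85·55 − 75·100 = -2825.
∂h/∂x = [(+2.1)·55 − (+1.8)·100] / -2825 = +0.02283
∂h/∂y = [85·(+1.8) − 75·(+2.1)] / -2825 = +0.001593
|∇h| = √(0.02283² + 0.001593²) = 0.02289
Seepage velocity v = K·i/n = 1.0 × 0.02289 / 0.3 = 0.0763 m/day.
t = 100 / 0.0763 = 1311 days = 3.59 years.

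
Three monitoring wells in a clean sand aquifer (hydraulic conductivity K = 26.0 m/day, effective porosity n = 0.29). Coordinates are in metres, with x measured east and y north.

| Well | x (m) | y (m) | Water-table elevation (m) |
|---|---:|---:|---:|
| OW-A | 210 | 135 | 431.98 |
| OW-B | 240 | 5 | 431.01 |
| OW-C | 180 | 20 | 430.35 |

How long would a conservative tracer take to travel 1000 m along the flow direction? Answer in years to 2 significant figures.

1.8 years

With h = a·x + b·y + c and OW-A as origin, the differences give:
  30·a + (-130)·b = -0.97
  (-30)·a + (-115)·b = -1.63
Eliminate b (×(-115) and ×(-130), subtract): -7350·a = -100.350 → a = ∂h/∂x = +0.01365
Back-substitute: b = ∂h/∂y = +0.01061.
|∇h| = √(0.01365² + 0.01061²) = 0.01729
Seepage velocity v = K·i/n = 26.0 × 0.01729 / 0.29 = 1.55 m/day.
t = 1000 / 1.55 = 645.2 days = 1.77 years.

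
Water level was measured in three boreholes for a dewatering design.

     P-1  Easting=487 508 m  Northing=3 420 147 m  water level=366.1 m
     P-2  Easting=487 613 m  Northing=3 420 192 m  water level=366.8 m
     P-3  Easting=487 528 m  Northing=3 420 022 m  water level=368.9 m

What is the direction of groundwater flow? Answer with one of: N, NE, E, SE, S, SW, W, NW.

Differences from P-1: to P-2 (Δx, Δy, Δh) = (105, 45, +0.7); to P-3 = (20, -125, +2.8).
Determinant of the coordinate differences = 105·(-125) − 20·45 = -14025.
∂h/∂x = [(+0.7)·(-125) − (+2.8)·45] / -14025 = +0.01522
∂h/∂y = [105·(+2.8) − 20·(+0.7)] / -14025 = -0.01996
Flow = −∇h = (-0.01522 east, +0.01996 north), which points northwest.

NW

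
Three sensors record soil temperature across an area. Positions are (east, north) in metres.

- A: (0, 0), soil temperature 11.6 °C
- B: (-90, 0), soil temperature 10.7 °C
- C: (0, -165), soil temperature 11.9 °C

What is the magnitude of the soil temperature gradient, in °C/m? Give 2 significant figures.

0.010 °C/m

∂T/∂x = (10.7 − 11.6) / (-90 − 0) = +0.01000
∂T/∂y = (11.9 − 11.6) / (-165 − 0) = -0.001818
|∇f| = √(0.01000² + -0.001818²) = 0.01016 °C/m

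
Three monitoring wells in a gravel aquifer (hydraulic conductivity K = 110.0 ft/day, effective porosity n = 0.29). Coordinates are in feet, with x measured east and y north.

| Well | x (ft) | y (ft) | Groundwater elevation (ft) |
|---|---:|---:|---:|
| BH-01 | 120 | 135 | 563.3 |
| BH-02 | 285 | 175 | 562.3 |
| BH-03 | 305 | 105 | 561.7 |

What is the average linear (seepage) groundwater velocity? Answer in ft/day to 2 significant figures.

3.8 ft/day

With h = a·x + b·y + c and BH-01 as origin, the differences give:
  165·a + 40·b = -1.0
  185·a + (-30)·b = -1.6
Eliminate b (×(-30) and ×40, subtract): -12350·a = 94.00 → a = ∂h/∂x = -0.007611
Back-substitute: b = ∂h/∂y = +0.006397.
|∇h| = √(-0.007611² + 0.006397²) = 0.009942
Seepage velocity v = K·i/n = 110.0 × 0.009942 / 0.29 = 3.771 ft/day.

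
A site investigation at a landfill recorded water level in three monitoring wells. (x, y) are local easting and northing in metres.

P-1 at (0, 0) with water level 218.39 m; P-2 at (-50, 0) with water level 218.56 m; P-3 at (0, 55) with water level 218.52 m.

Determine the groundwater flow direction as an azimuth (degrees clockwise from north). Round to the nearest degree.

125°

∂h/∂x = (218.56 − 218.39) / (-50 − 0) = -0.003400
∂h/∂y = (218.52 − 218.39) / (55 − 0) = +0.002364
Flow direction (−∇h) has components (+0.003400 E, -0.002364 N).
Azimuth = atan2(E, N) = atan2(+0.003400, -0.002364) = 124.8° ≈ 125°.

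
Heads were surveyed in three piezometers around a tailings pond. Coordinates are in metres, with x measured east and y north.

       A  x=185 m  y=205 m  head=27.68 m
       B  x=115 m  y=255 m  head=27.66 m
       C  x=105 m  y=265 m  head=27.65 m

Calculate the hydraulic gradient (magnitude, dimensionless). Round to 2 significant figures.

Taking A as reference: B−A = (-70, 50, -0.02); C−A = (-80, 60, -0.03).
Determinant of the coordinate differences = (-70)·60 − (-80)·50 = -200.
∂h/∂x = [(-0.02)·60 − (-0.03)·50] / -200 = -0.001500
∂h/∂y = [(-70)·(-0.03) − (-80)·(-0.02)] / -200 = -0.002500
|∇h| = √(-0.001500² + -0.002500²) = 0.002915

0.0029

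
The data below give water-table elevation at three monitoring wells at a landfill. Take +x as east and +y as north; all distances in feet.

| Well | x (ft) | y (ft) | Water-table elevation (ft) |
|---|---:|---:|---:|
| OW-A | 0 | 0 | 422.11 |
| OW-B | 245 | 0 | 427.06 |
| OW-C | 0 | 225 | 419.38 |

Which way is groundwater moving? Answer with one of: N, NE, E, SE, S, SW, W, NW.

∂h/∂x = (427.06 − 422.11) / (245 − 0) = +0.02020
∂h/∂y = (419.38 − 422.11) / (225 − 0) = -0.01213
Flow = −∇h = (-0.02020 east, +0.01213 north), which points northwest.

NW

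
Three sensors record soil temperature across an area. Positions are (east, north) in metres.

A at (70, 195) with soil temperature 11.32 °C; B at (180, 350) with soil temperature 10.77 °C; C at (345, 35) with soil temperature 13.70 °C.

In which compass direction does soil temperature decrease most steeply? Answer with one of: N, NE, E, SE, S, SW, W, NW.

NW

Differences from A: to B (Δx, Δy, Δh) = (110, 155, -0.55); to C = (275, -160, +2.38).
Solve a·Δx + b·Δy = ΔT: det = 110·(-160) − 275·155 = -60225.
∂T/∂x = [(-0.55)·(-160) − (+2.38)·155] / -60225 = +0.004664
∂T/∂y = [110·(+2.38) − 275·(-0.55)] / -60225 = -0.006858
Steepest decrease is along −∇f = (-0.004664 E, +0.006858 N) → northwest.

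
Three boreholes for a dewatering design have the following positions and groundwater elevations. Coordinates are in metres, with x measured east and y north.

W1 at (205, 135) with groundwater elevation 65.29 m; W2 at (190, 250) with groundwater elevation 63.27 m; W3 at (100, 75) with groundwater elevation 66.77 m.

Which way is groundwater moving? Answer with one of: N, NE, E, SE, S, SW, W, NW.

N

Three-point gradient (reference W1): Δ to W2 = (-15, 115, -2.02), Δ to W3 = (-105, -60, +1.48).
∂h/∂x = -0.003776, ∂h/∂y = -0.01806 (det = 12975).
Flow = −∇h = (+0.003776 east, +0.01806 north), which points north.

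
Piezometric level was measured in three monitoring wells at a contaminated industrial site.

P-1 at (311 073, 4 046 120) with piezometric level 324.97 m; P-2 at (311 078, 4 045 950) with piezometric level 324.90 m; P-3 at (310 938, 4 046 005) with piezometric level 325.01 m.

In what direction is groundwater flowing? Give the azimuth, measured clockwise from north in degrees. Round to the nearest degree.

122°

Taking P-1 as reference: P-2−P-1 = (5, -170, -0.07); P-3−P-1 = (-135, -115, +0.04).
Determinant of the coordinate differences = 5·(-115) − (-135)·(-170) = -23525.
∂h/∂x = [(-0.07)·(-115) − (+0.04)·(-170)] / -23525 = -0.0006312
∂h/∂y = [5·(+0.04) − (-135)·(-0.07)] / -23525 = +0.0003932
Flow direction (−∇h) has components (+0.0006312 E, -0.0003932 N).
Azimuth = atan2(E, N) = atan2(+0.0006312, -0.0003932) = 121.9° ≈ 122°.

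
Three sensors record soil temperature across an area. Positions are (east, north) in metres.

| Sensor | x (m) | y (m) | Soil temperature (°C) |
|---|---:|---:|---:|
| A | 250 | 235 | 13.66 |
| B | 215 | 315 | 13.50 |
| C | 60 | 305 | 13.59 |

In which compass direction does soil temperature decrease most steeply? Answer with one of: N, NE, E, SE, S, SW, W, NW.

With T = a·x + b·y + c and A as origin, the differences give:
  (-35)·a + 80·b = -0.16
  (-190)·a + 70·b = -0.07
Eliminate b (×70 and ×80, subtract): 12750·a = -5.600 → a = ∂T/∂x = -0.0004392
Back-substitute: b = ∂T/∂y = -0.002192.
Steepest decrease is along −∇f = (+0.0004392 E, +0.002192 N) → north.

N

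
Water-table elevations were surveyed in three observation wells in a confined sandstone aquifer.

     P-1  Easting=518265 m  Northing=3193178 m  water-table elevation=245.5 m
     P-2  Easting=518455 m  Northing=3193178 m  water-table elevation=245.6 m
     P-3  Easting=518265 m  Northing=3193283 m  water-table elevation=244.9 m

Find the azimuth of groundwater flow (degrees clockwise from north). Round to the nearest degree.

355°

∂h/∂x = (245.6 − 245.5) / (518455 − 518265) = +0.0005263
∂h/∂y = (244.9 − 245.5) / (3193283 − 3193178) = -0.005714
Flow direction (−∇h) has components (-0.0005263 E, +0.005714 N).
Azimuth = atan2(E, N) = atan2(-0.0005263, +0.005714) = 354.7° ≈ 355°.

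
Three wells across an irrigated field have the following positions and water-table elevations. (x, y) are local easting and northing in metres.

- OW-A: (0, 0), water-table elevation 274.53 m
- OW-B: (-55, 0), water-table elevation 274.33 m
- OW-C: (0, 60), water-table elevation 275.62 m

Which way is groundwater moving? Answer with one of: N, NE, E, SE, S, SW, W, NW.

∂h/∂x = (274.33 − 274.53) / (-55 − 0) = +0.003636
∂h/∂y = (275.62 − 274.53) / (60 − 0) = +0.01817
Flow = −∇h = (-0.003636 east, -0.01817 north), which points south.

S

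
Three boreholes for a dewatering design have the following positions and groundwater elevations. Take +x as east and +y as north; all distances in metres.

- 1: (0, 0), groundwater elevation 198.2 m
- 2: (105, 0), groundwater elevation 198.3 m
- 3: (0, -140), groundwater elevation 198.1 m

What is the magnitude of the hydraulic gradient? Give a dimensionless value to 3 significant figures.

0.00119

∂h/∂x = (198.3 − 198.2) / (105 − 0) = +0.0009524
∂h/∂y = (198.1 − 198.2) / (-140 − 0) = +0.0007143
|∇h| = √(0.0009524² + 0.0007143²) = 0.00119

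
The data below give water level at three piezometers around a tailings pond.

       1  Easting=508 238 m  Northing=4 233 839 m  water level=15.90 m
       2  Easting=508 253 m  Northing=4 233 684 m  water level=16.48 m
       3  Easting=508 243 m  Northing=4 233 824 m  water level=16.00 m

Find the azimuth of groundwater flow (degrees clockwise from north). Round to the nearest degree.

Three-point gradient (reference 1): Δ to 2 = (15, -155, +0.58), Δ to 3 = (5, -15, +0.10).
∂h/∂x = +0.01236, ∂h/∂y = -0.002545 (det = 550).
Flow direction (−∇h) has components (-0.01236 E, +0.002545 N).
Azimuth = atan2(E, N) = atan2(-0.01236, +0.002545) = 281.6° ≈ 282°.

282°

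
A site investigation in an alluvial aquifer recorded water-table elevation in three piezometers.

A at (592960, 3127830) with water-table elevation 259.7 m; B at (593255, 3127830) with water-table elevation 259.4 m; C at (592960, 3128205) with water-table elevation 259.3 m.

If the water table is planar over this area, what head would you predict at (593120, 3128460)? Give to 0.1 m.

∂h/∂x = (259.4 − 259.7) / (593255 − 592960) = -0.001017
∂h/∂y = (259.3 − 259.7) / (3128205 − 3127830) = -0.001067
h(593120, 3128460) = 259.7 + (-0.001017)·(160) + (-0.001067)·(630) = 259.7 -0.163 -0.672 = 258.865 m.

258.9 m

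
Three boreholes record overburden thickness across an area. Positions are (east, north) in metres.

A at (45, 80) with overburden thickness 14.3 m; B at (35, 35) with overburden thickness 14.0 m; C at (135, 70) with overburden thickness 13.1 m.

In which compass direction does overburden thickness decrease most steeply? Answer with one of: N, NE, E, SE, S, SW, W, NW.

SE

Three-point gradient (reference A): Δ to B = (-10, -45, -0.3), Δ to C = (90, -10, -1.2).
∂d/∂x = -0.01229, ∂d/∂y = +0.009398 (det = 4150).
Steepest decrease is along −∇f = (+0.01229 E, -0.009398 N) → southeast.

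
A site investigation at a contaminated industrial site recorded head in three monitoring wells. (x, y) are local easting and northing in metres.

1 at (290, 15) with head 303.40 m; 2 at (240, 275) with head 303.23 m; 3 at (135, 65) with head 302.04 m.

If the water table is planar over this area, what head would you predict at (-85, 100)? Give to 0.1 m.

300.1 m

Three-point gradient (reference 1): Δ to 2 = (-50, 260, -0.17), Δ to 3 = (-155, 50, -1.36).
∂h/∂x = +0.009130, ∂h/∂y = +0.001102 (det = 37800).
h(-85, 100) = 303.40 + (+0.009130)·(-375) + (+0.001102)·(85) = 303.40 -3.424 +0.094 = 300.070 m.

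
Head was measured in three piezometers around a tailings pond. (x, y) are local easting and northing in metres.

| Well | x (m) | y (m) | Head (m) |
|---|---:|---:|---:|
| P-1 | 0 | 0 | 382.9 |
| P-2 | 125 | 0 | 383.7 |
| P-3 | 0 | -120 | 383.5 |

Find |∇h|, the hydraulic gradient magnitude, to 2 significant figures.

0.0081

∂h/∂x = (383.7 − 382.9) / (125 − 0) = +0.006400
∂h/∂y = (383.5 − 382.9) / (-120 − 0) = -0.005000
|∇h| = √(0.006400² + -0.005000²) = 0.008122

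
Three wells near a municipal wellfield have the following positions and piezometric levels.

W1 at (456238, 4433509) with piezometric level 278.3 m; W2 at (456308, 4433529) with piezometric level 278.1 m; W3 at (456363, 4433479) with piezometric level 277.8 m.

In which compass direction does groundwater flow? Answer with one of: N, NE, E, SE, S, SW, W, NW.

With h = a·x + b·y + c and W1 as origin, the differences give:
  70·a + 20·b = -0.2
  125·a + (-30)·b = -0.5
Eliminate b (×(-30) and ×20, subtract): -4600·a = 16.00 → a = ∂h/∂x = -0.003478
Back-substitute: b = ∂h/∂y = +0.002174.
Flow = −∇h = (+0.003478 east, -0.002174 north), which points southeast.

SE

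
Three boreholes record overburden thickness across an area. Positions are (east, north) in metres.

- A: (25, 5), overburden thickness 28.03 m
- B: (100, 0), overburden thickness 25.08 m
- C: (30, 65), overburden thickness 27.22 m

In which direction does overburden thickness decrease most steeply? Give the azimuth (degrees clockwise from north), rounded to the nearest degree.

076°

Differences from A: to B (Δx, Δy, Δh) = (75, -5, -2.95); to C = (5, 60, -0.81).
Solve a·Δx + b·Δy = Δd: det = 75·60 − 5·(-5) = 4525.
∂d/∂x = [(-2.95)·60 − (-0.81)·(-5)] / 4525 = -0.04001
∂d/∂y = [75·(-0.81) − 5·(-2.95)] / 4525 = -0.01017
Steepest decrease is along −∇f: components (+0.04001 E, +0.01017 N).
Azimuth = atan2(+0.04001, +0.01017) = 75.7° ≈ 076°.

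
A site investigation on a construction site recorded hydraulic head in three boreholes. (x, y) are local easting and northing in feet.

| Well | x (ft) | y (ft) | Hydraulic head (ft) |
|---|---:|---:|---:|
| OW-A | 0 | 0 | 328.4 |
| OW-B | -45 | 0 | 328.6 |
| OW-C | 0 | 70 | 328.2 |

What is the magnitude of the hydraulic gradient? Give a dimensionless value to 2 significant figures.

∂h/∂x = (328.6 − 328.4) / (-45 − 0) = -0.004444
∂h/∂y = (328.2 − 328.4) / (70 − 0) = -0.002857
|∇h| = √(-0.004444² + -0.002857²) = 0.005283

0.0053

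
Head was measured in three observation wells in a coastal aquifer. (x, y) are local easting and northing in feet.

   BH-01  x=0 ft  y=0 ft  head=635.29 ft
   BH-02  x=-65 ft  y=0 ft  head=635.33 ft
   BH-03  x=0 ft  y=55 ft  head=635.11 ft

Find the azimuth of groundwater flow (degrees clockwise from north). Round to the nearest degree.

∂h/∂x = (635.33 − 635.29) / (-65 − 0) = -0.0006154
∂h/∂y = (635.11 − 635.29) / (55 − 0) = -0.003273
Flow direction (−∇h) has components (+0.0006154 E, +0.003273 N).
Azimuth = atan2(E, N) = atan2(+0.0006154, +0.003273) = 10.6° ≈ 011°.

011°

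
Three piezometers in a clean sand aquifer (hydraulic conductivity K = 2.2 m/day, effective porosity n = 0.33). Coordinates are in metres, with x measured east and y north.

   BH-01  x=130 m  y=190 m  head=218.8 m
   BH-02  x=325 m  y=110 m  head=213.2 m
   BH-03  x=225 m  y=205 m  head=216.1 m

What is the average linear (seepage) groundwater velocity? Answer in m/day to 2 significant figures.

Differences from BH-01: to BH-02 (Δx, Δy, Δh) = (195, -80, -5.6); to BH-03 = (95, 15, -2.7).
Determinant of the coordinate differences = 195·15 − 95·(-80) = 10525.
∂h/∂x = [(-5.6)·15 − (-2.7)·(-80)] / 10525 = -0.02850
∂h/∂y = [195·(-2.7) − 95·(-5.6)] / 10525 = +0.0005226
|∇h| = √(-0.02850² + 0.0005226²) = 0.0285
Seepage velocity v = K·i/n = 2.2 × 0.0285 / 0.33 = 0.19 m/day.

0.19 m/day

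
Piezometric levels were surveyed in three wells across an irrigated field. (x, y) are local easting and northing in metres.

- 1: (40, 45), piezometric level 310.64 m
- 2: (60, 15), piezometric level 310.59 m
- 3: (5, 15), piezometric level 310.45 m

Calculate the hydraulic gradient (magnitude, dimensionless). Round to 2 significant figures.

Three-point gradient (reference 1): Δ to 2 = (20, -30, -0.05), Δ to 3 = (-35, -30, -0.19).
∂h/∂x = +0.002545, ∂h/∂y = +0.003364 (det = -1650).
|∇h| = √(0.002545² + 0.003364²) = 0.004218

0.0042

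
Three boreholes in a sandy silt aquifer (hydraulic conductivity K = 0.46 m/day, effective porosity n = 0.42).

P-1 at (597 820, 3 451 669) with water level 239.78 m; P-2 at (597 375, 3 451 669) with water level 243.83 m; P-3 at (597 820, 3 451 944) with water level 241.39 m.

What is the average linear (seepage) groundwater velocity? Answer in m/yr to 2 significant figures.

∂h/∂x = (243.83 − 239.78) / (597375 − 597820) = -0.009101
∂h/∂y = (241.39 − 239.78) / (3451944 − 3451669) = +0.005855
|∇h| = √(-0.009101² + 0.005855²) = 0.01082
Seepage velocity v = K·i/n = 0.46 × 0.01082 / 0.42 = 0.01185 m/day = 4.328 m/yr.

4.3 m/yr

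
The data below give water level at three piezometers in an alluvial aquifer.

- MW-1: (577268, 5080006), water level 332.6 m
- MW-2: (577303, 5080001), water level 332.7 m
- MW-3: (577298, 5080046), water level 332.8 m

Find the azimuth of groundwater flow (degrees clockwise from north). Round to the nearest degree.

231°

With h = a·x + b·y + c and MW-1 as origin, the differences give:
  35·a + (-5)·b = +0.1
  30·a + 40·b = +0.2
Eliminate b (×40 and ×(-5), subtract): 1550·a = 5.00 → a = ∂h/∂x = +0.003226
Back-substitute: b = ∂h/∂y = +0.002581.
Flow direction (−∇h) has components (-0.003226 E, -0.002581 N).
Azimuth = atan2(E, N) = atan2(-0.003226, -0.002581) = 231.3° ≈ 231°.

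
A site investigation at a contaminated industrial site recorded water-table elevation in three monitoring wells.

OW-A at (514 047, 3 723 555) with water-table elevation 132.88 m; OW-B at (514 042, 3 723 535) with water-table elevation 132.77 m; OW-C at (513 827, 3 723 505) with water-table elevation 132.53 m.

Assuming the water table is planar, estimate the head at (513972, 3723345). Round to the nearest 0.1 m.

Differences from OW-A: to OW-B (Δx, Δy, Δh) = (-5, -20, -0.11); to OW-C = (-220, -50, -0.35).
Determinant of the coordinate differences = (-5)·(-50) − (-220)·(-20) = -4150.
∂h/∂x = [(-0.11)·(-50) − (-0.35)·(-20)] / -4150 = +0.0003614
∂h/∂y = [(-5)·(-0.35) − (-220)·(-0.11)] / -4150 = +0.005410
h(513972, 3723345) = 132.88 + (+0.0003614)·(-75) + (+0.005410)·(-210) = 132.88 -0.027 -1.136 = 131.717 m.

131.7 m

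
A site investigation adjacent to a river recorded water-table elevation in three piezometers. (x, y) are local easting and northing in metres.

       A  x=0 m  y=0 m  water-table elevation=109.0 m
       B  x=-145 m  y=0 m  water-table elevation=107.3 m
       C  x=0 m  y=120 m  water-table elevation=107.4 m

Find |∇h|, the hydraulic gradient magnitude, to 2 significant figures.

∂h/∂x = (107.3 − 109.0) / (-145 − 0) = +0.01172
∂h/∂y = (107.4 − 109.0) / (120 − 0) = -0.01333
|∇h| = √(0.01172² + -0.01333²) = 0.01775

0.018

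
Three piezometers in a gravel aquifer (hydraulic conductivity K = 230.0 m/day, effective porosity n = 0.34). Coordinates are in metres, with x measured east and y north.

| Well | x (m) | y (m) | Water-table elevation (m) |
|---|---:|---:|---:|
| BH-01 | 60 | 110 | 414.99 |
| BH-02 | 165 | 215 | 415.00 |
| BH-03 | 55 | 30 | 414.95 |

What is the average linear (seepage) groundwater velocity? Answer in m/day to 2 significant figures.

Taking BH-01 as reference: BH-02−BH-01 = (105, 105, +0.01); BH-03−BH-01 = (-5, -80, -0.04).
Determinant of the coordinate differences = 105·(-80) − (-5)·105 = -7875.
∂h/∂x = [(+0.01)·(-80) − (-0.04)·105] / -7875 = -0.0004317
∂h/∂y = [105·(-0.04) − (-5)·(+0.01)] / -7875 = +0.0005270
|∇h| = √(-0.0004317² + 0.0005270²) = 0.0006812
Seepage velocity v = K·i/n = 230.0 × 0.0006812 / 0.34 = 0.4608 m/day.

0.46 m/day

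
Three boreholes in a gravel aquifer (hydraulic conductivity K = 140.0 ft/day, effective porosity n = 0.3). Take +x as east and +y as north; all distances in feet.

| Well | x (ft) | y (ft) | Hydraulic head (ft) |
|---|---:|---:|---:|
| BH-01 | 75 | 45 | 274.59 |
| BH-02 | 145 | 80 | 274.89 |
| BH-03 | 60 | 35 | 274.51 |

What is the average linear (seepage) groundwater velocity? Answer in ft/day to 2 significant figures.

Taking BH-01 as reference: BH-02−BH-01 = (70, 35, +0.30); BH-03−BH-01 = (-15, -10, -0.08).
Solve a·Δx + b·Δy = Δh: det = 70·(-10) − (-15)·35 = -175.
∂h/∂x = [(+0.30)·(-10) − (-0.08)·35] / -175 = +0.001143
∂h/∂y = [70·(-0.08) − (-15)·(+0.30)] / -175 = +0.006286
|∇h| = √(0.001143² + 0.006286²) = 0.006389
Seepage velocity v = K·i/n = 140.0 × 0.006389 / 0.3 = 2.982 ft/day.

3.0 ft/day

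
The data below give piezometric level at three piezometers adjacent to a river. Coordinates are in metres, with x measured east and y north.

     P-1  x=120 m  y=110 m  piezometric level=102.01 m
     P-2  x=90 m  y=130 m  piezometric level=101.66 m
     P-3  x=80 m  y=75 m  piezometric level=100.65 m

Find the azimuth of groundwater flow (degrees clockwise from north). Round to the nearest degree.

Taking P-1 as reference: P-2−P-1 = (-30, 20, -0.35); P-3−P-1 = (-40, -35, -1.36).
Determinant of the coordinate differences = (-30)·(-35) − (-40)·20 = 1850.
∂h/∂x = [(-0.35)·(-35) − (-1.36)·20] / 1850 = +0.02132
∂h/∂y = [(-30)·(-1.36) − (-40)·(-0.35)] / 1850 = +0.01449
Flow direction (−∇h) has components (-0.02132 E, -0.01449 N).
Azimuth = atan2(E, N) = atan2(-0.02132, -0.01449) = 235.8° ≈ 236°.

236°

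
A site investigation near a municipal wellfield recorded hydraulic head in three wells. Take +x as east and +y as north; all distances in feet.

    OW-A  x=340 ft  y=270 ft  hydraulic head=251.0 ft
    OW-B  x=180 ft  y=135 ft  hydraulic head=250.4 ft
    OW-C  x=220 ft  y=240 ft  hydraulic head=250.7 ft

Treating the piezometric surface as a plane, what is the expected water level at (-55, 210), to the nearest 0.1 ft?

Differences from OW-A: to OW-B (Δx, Δy, Δh) = (-160, -135, -0.6); to OW-C = (-120, -30, -0.3).
Solve a·Δx + b·Δy = Δh: det = (-160)·(-30) − (-120)·(-135) = -11400.
∂h/∂x = [(-0.6)·(-30) − (-0.3)·(-135)] / -11400 = +0.001974
∂h/∂y = [(-160)·(-0.3) − (-120)·(-0.6)] / -11400 = +0.002105
h(-55, 210) = 251.0 + (+0.001974)·(-395) + (+0.002105)·(-60) = 251.0 -0.780 -0.126 = 250.094 ft.

250.1 ft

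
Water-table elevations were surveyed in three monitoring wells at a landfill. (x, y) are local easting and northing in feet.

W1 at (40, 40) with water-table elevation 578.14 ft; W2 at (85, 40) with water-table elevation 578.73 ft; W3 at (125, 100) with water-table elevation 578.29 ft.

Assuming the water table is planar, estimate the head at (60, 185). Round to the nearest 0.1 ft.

576.1 ft

With h = a·x + b·y + c and W1 as origin, the differences give:
  45·a + 0·b = +0.59
  85·a + 60·b = +0.15
Eliminate b (×60 and ×0, subtract): 2700·a = 35.400 → a = ∂h/∂x = +0.01311
Back-substitute: b = ∂h/∂y = -0.01607.
h(60, 185) = 578.14 + (+0.01311)·(20) + (-0.01607)·(145) = 578.14 +0.262 -2.331 = 576.071 ft.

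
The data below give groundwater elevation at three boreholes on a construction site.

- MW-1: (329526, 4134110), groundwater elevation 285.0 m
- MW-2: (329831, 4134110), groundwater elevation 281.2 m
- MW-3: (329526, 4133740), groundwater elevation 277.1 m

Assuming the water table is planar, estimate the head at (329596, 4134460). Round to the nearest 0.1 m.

291.6 m

∂h/∂x = (281.2 − 285.0) / (329831 − 329526) = -0.01246
∂h/∂y = (277.1 − 285.0) / (4133740 − 4134110) = +0.02135
h(329596, 4134460) = 285.0 + (-0.01246)·(70) + (+0.02135)·(350) = 285.0 -0.872 +7.473 = 291.601 m.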